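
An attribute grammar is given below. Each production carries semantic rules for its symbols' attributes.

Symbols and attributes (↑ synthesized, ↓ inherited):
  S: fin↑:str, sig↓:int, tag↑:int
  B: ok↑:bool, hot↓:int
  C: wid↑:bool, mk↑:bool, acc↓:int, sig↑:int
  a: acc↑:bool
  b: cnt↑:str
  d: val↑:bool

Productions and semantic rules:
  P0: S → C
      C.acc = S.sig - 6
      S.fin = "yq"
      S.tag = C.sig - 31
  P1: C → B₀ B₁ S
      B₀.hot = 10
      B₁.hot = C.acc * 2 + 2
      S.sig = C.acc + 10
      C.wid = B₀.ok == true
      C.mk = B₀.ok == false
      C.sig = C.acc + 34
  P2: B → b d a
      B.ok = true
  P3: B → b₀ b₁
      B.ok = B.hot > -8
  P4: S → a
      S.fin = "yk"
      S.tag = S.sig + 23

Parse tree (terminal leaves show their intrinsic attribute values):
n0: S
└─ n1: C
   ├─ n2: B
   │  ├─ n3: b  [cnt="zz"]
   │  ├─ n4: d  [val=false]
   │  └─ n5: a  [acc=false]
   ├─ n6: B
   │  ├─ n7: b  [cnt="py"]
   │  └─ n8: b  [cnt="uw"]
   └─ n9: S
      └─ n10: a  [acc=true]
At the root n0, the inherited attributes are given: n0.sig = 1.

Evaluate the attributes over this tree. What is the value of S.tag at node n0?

-2

1. n0.sig = 1  [given at root]
2. n1.acc = -5  [S.sig - 6]
3. n2.hot = 10  [10]
4. n3.cnt = "zz"  [terminal]
5. n4.val = false  [terminal]
6. n5.acc = false  [terminal]
7. n2.ok = true  [true]
8. n6.hot = -8  [C.acc * 2 + 2]
9. n7.cnt = "py"  [terminal]
10. n8.cnt = "uw"  [terminal]
11. n6.ok = false  [B.hot > -8]
12. n9.sig = 5  [C.acc + 10]
13. n10.acc = true  [terminal]
14. n9.fin = "yk"  ["yk"]
15. n9.tag = 28  [S.sig + 23]
16. n1.wid = true  [B₀.ok == true]
17. n1.mk = false  [B₀.ok == false]
18. n1.sig = 29  [C.acc + 34]
19. n0.fin = "yq"  ["yq"]
20. n0.tag = -2  [C.sig - 31]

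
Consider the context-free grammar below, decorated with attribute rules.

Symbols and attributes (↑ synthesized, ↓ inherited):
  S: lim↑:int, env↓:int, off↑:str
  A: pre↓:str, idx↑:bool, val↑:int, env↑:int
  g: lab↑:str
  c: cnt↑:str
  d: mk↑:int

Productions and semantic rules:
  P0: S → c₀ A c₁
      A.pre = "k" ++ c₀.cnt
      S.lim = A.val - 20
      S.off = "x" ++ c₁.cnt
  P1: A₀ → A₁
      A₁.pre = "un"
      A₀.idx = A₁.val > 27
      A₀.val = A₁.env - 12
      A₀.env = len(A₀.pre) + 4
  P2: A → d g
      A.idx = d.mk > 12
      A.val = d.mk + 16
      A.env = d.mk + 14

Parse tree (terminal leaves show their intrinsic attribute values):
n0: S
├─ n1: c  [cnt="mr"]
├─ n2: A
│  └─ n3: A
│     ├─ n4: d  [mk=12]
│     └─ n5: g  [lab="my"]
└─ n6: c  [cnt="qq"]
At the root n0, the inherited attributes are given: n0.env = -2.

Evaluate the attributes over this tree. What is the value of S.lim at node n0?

1. n0.env = -2  [given at root]
2. n1.cnt = "mr"  [terminal]
3. n2.pre = "kmr"  ["k" ++ c₀.cnt]
4. n3.pre = "un"  ["un"]
5. n4.mk = 12  [terminal]
6. n5.lab = "my"  [terminal]
7. n3.idx = false  [d.mk > 12]
8. n3.val = 28  [d.mk + 16]
9. n3.env = 26  [d.mk + 14]
10. n2.idx = true  [A₁.val > 27]
11. n2.val = 14  [A₁.env - 12]
12. n2.env = 7  [len(A₀.pre) + 4]
13. n6.cnt = "qq"  [terminal]
14. n0.lim = -6  [A.val - 20]
15. n0.off = "xqq"  ["x" ++ c₁.cnt]

-6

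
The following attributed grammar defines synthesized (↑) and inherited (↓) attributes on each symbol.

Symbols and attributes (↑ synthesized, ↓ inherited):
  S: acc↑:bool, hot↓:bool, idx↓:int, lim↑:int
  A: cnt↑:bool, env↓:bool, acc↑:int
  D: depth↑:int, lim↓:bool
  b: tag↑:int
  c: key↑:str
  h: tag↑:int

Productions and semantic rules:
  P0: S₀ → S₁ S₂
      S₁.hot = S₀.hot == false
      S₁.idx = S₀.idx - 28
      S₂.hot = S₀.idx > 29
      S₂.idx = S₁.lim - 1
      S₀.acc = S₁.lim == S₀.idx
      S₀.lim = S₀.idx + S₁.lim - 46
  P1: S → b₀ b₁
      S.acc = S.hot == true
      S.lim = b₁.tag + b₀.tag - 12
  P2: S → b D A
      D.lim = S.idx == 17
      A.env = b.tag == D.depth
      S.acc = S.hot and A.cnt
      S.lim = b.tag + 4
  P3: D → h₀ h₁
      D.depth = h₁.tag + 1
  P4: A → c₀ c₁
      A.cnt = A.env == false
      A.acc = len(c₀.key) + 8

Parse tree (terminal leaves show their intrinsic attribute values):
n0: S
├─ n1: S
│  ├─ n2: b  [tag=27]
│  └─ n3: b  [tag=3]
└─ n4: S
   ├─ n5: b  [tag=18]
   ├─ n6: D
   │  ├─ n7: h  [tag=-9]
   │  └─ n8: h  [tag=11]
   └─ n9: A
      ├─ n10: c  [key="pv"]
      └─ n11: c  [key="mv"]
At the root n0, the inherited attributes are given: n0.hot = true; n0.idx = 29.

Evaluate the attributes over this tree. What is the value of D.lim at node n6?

1. n0.hot = true  [given at root]
2. n0.idx = 29  [given at root]
3. n1.hot = false  [S₀.hot == false]
4. n1.idx = 1  [S₀.idx - 28]
5. n2.tag = 27  [terminal]
6. n3.tag = 3  [terminal]
7. n1.acc = false  [S.hot == true]
8. n1.lim = 18  [b₁.tag + b₀.tag - 12]
9. n4.hot = false  [S₀.idx > 29]
10. n4.idx = 17  [S₁.lim - 1]
11. n5.tag = 18  [terminal]
12. n6.lim = true  [S.idx == 17]
13. n7.tag = -9  [terminal]
14. n8.tag = 11  [terminal]
15. n6.depth = 12  [h₁.tag + 1]
16. n9.env = false  [b.tag == D.depth]
17. n10.key = "pv"  [terminal]
18. n11.key = "mv"  [terminal]
19. n9.cnt = true  [A.env == false]
20. n9.acc = 10  [len(c₀.key) + 8]
21. n4.acc = false  [S.hot and A.cnt]
22. n4.lim = 22  [b.tag + 4]
23. n0.acc = false  [S₁.lim == S₀.idx]
24. n0.lim = 1  [S₀.idx + S₁.lim - 46]

true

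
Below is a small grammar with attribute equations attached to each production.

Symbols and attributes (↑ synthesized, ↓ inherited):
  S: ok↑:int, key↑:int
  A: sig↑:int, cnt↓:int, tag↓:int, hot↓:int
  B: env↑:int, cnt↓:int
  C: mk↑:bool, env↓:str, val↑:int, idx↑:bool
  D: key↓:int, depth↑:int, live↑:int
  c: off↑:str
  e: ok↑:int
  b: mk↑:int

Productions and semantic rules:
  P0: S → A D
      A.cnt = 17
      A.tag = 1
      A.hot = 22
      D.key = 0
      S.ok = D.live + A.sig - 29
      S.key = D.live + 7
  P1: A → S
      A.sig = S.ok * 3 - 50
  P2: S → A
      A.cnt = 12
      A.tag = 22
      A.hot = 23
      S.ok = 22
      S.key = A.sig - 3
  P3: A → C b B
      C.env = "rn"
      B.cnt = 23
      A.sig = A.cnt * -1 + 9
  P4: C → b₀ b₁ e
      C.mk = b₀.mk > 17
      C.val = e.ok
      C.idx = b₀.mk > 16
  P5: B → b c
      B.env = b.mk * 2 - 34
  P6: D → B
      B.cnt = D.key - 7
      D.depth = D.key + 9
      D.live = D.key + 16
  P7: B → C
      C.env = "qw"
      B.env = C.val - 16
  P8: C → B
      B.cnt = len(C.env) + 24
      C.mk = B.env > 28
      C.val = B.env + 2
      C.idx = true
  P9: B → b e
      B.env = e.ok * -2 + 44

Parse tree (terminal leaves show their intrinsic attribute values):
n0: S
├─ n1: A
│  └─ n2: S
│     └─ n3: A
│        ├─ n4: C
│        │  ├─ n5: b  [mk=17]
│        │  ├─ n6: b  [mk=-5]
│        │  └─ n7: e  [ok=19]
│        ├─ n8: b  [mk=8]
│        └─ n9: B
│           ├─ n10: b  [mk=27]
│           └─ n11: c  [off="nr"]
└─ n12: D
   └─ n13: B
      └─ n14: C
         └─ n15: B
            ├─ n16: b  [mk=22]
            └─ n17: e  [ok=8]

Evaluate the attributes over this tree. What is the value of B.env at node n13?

14

1. n1.cnt = 17  [17]
2. n1.tag = 1  [1]
3. n1.hot = 22  [22]
4. n3.cnt = 12  [12]
5. n3.tag = 22  [22]
6. n3.hot = 23  [23]
7. n4.env = "rn"  ["rn"]
8. n5.mk = 17  [terminal]
9. n6.mk = -5  [terminal]
10. n7.ok = 19  [terminal]
11. n4.mk = false  [b₀.mk > 17]
12. n4.val = 19  [e.ok]
13. n4.idx = true  [b₀.mk > 16]
14. n8.mk = 8  [terminal]
15. n9.cnt = 23  [23]
16. n10.mk = 27  [terminal]
17. n11.off = "nr"  [terminal]
18. n9.env = 20  [b.mk * 2 - 34]
19. n3.sig = -3  [A.cnt * -1 + 9]
20. n2.ok = 22  [22]
21. n2.key = -6  [A.sig - 3]
22. n1.sig = 16  [S.ok * 3 - 50]
23. n12.key = 0  [0]
24. n13.cnt = -7  [D.key - 7]
25. n14.env = "qw"  ["qw"]
26. n15.cnt = 26  [len(C.env) + 24]
27. n16.mk = 22  [terminal]
28. n17.ok = 8  [terminal]
29. n15.env = 28  [e.ok * -2 + 44]
30. n14.mk = false  [B.env > 28]
31. n14.val = 30  [B.env + 2]
32. n14.idx = true  [true]
33. n13.env = 14  [C.val - 16]
34. n12.depth = 9  [D.key + 9]
35. n12.live = 16  [D.key + 16]
36. n0.ok = 3  [D.live + A.sig - 29]
37. n0.key = 23  [D.live + 7]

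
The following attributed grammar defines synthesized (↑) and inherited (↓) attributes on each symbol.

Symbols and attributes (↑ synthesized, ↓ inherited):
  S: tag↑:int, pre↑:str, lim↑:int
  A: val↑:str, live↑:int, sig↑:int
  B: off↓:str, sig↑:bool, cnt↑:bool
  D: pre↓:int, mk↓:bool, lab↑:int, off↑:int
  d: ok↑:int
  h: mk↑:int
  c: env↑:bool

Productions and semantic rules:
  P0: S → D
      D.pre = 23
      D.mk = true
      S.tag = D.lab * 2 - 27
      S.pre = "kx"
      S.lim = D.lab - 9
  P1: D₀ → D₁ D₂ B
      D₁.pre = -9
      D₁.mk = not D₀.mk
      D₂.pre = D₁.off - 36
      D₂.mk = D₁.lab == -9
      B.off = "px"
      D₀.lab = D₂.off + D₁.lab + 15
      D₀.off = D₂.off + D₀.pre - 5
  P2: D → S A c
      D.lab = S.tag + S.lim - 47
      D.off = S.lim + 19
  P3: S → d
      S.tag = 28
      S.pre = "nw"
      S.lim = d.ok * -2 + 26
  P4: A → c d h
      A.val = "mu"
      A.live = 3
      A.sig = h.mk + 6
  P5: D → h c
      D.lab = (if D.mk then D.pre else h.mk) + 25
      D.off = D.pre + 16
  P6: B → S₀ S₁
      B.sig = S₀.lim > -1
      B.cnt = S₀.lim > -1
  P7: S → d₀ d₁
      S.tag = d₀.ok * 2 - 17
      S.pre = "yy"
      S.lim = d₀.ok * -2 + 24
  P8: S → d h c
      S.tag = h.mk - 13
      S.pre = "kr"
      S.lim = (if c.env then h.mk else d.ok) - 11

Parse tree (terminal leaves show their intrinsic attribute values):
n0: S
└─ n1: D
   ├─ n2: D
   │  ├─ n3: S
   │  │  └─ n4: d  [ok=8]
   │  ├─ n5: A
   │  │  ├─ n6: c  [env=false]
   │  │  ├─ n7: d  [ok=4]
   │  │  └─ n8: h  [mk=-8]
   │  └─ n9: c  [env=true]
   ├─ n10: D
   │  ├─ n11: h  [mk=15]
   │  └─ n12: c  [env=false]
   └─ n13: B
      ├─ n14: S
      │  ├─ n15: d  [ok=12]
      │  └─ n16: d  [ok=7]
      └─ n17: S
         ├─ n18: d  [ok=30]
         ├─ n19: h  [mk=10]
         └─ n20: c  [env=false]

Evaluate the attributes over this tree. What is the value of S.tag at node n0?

3

1. n1.pre = 23  [23]
2. n1.mk = true  [true]
3. n2.pre = -9  [-9]
4. n2.mk = false  [not D₀.mk]
5. n4.ok = 8  [terminal]
6. n3.tag = 28  [28]
7. n3.pre = "nw"  ["nw"]
8. n3.lim = 10  [d.ok * -2 + 26]
9. n6.env = false  [terminal]
10. n7.ok = 4  [terminal]
11. n8.mk = -8  [terminal]
12. n5.val = "mu"  ["mu"]
13. n5.live = 3  [3]
14. n5.sig = -2  [h.mk + 6]
15. n9.env = true  [terminal]
16. n2.lab = -9  [S.tag + S.lim - 47]
17. n2.off = 29  [S.lim + 19]
18. n10.pre = -7  [D₁.off - 36]
19. n10.mk = true  [D₁.lab == -9]
20. n11.mk = 15  [terminal]
21. n12.env = false  [terminal]
22. n10.lab = 18  [(if D.mk then D.pre else h.mk) + 25]
23. n10.off = 9  [D.pre + 16]
24. n13.off = "px"  ["px"]
25. n15.ok = 12  [terminal]
26. n16.ok = 7  [terminal]
27. n14.tag = 7  [d₀.ok * 2 - 17]
28. n14.pre = "yy"  ["yy"]
29. n14.lim = 0  [d₀.ok * -2 + 24]
30. n18.ok = 30  [terminal]
31. n19.mk = 10  [terminal]
32. n20.env = false  [terminal]
33. n17.tag = -3  [h.mk - 13]
34. n17.pre = "kr"  ["kr"]
35. n17.lim = 19  [(if c.env then h.mk else d.ok) - 11]
36. n13.sig = true  [S₀.lim > -1]
37. n13.cnt = true  [S₀.lim > -1]
38. n1.lab = 15  [D₂.off + D₁.lab + 15]
39. n1.off = 27  [D₂.off + D₀.pre - 5]
40. n0.tag = 3  [D.lab * 2 - 27]
41. n0.pre = "kx"  ["kx"]
42. n0.lim = 6  [D.lab - 9]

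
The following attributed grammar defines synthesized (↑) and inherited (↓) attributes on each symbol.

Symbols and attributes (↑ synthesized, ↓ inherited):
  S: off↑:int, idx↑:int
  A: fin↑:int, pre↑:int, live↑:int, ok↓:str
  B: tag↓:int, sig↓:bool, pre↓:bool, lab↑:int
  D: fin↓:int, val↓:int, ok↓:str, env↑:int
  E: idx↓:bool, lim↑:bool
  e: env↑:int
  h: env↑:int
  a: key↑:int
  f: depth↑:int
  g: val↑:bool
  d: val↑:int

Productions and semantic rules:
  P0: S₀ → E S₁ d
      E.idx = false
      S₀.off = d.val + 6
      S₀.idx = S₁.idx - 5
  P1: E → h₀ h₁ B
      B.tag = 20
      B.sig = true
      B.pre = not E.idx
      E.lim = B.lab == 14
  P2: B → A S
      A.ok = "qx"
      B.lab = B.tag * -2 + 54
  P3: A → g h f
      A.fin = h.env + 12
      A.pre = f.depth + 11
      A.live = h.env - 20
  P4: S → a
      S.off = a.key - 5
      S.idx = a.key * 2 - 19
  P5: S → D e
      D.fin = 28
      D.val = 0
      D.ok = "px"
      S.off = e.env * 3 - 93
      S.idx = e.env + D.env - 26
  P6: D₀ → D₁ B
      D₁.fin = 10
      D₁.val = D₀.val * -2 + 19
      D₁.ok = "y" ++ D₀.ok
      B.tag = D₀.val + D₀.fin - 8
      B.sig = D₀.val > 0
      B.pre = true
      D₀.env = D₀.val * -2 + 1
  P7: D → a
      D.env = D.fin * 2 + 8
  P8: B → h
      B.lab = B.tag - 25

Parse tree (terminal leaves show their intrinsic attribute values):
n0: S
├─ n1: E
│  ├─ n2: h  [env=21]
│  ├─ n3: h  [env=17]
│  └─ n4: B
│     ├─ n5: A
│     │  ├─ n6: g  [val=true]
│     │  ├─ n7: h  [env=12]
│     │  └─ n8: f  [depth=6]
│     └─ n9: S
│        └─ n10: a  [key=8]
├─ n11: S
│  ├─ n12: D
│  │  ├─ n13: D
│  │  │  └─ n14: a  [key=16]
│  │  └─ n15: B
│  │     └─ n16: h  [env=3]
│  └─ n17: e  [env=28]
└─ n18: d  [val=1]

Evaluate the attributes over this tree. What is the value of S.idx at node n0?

-2

1. n1.idx = false  [false]
2. n2.env = 21  [terminal]
3. n3.env = 17  [terminal]
4. n4.tag = 20  [20]
5. n4.sig = true  [true]
6. n4.pre = true  [not E.idx]
7. n5.ok = "qx"  ["qx"]
8. n6.val = true  [terminal]
9. n7.env = 12  [terminal]
10. n8.depth = 6  [terminal]
11. n5.fin = 24  [h.env + 12]
12. n5.pre = 17  [f.depth + 11]
13. n5.live = -8  [h.env - 20]
14. n10.key = 8  [terminal]
15. n9.off = 3  [a.key - 5]
16. n9.idx = -3  [a.key * 2 - 19]
17. n4.lab = 14  [B.tag * -2 + 54]
18. n1.lim = true  [B.lab == 14]
19. n12.fin = 28  [28]
20. n12.val = 0  [0]
21. n12.ok = "px"  ["px"]
22. n13.fin = 10  [10]
23. n13.val = 19  [D₀.val * -2 + 19]
24. n13.ok = "ypx"  ["y" ++ D₀.ok]
25. n14.key = 16  [terminal]
26. n13.env = 28  [D.fin * 2 + 8]
27. n15.tag = 20  [D₀.val + D₀.fin - 8]
28. n15.sig = false  [D₀.val > 0]
29. n15.pre = true  [true]
30. n16.env = 3  [terminal]
31. n15.lab = -5  [B.tag - 25]
32. n12.env = 1  [D₀.val * -2 + 1]
33. n17.env = 28  [terminal]
34. n11.off = -9  [e.env * 3 - 93]
35. n11.idx = 3  [e.env + D.env - 26]
36. n18.val = 1  [terminal]
37. n0.off = 7  [d.val + 6]
38. n0.idx = -2  [S₁.idx - 5]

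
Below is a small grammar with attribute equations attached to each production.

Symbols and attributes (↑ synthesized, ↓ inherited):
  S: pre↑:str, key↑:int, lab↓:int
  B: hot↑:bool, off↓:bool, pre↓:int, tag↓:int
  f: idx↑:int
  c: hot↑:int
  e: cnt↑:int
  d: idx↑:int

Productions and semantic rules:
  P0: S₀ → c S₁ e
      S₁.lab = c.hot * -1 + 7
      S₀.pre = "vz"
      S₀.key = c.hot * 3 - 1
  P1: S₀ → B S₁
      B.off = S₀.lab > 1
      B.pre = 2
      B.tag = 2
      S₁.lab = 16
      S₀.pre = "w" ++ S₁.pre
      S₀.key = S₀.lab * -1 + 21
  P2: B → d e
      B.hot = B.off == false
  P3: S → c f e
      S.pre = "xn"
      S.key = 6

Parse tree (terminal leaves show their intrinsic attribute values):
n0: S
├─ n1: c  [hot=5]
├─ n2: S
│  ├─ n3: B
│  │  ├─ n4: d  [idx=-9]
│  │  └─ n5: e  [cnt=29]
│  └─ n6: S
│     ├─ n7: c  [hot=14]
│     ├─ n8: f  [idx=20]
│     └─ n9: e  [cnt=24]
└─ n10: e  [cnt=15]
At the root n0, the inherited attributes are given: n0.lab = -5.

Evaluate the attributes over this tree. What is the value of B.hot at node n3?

1. n0.lab = -5  [given at root]
2. n1.hot = 5  [terminal]
3. n2.lab = 2  [c.hot * -1 + 7]
4. n3.off = true  [S₀.lab > 1]
5. n3.pre = 2  [2]
6. n3.tag = 2  [2]
7. n4.idx = -9  [terminal]
8. n5.cnt = 29  [terminal]
9. n3.hot = false  [B.off == false]
10. n6.lab = 16  [16]
11. n7.hot = 14  [terminal]
12. n8.idx = 20  [terminal]
13. n9.cnt = 24  [terminal]
14. n6.pre = "xn"  ["xn"]
15. n6.key = 6  [6]
16. n2.pre = "wxn"  ["w" ++ S₁.pre]
17. n2.key = 19  [S₀.lab * -1 + 21]
18. n10.cnt = 15  [terminal]
19. n0.pre = "vz"  ["vz"]
20. n0.key = 14  [c.hot * 3 - 1]

false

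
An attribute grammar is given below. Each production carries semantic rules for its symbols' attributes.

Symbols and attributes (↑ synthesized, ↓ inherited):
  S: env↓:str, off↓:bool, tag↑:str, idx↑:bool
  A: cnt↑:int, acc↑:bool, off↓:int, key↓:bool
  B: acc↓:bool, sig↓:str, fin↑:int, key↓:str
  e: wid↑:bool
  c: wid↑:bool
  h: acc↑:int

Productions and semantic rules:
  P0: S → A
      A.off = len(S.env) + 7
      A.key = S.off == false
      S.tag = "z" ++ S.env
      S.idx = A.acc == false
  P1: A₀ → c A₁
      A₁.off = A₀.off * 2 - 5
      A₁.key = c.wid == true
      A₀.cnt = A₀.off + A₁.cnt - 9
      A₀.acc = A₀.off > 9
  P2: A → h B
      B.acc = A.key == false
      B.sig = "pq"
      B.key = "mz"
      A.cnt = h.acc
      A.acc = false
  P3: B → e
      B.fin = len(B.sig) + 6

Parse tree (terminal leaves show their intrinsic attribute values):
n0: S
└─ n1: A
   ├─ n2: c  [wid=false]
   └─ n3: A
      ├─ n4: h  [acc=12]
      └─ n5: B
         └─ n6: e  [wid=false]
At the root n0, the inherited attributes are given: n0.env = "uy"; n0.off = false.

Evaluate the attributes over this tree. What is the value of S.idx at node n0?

1. n0.env = "uy"  [given at root]
2. n0.off = false  [given at root]
3. n1.off = 9  [len(S.env) + 7]
4. n1.key = true  [S.off == false]
5. n2.wid = false  [terminal]
6. n3.off = 13  [A₀.off * 2 - 5]
7. n3.key = false  [c.wid == true]
8. n4.acc = 12  [terminal]
9. n5.acc = true  [A.key == false]
10. n5.sig = "pq"  ["pq"]
11. n5.key = "mz"  ["mz"]
12. n6.wid = false  [terminal]
13. n5.fin = 8  [len(B.sig) + 6]
14. n3.cnt = 12  [h.acc]
15. n3.acc = false  [false]
16. n1.cnt = 12  [A₀.off + A₁.cnt - 9]
17. n1.acc = false  [A₀.off > 9]
18. n0.tag = "zuy"  ["z" ++ S.env]
19. n0.idx = true  [A.acc == false]

true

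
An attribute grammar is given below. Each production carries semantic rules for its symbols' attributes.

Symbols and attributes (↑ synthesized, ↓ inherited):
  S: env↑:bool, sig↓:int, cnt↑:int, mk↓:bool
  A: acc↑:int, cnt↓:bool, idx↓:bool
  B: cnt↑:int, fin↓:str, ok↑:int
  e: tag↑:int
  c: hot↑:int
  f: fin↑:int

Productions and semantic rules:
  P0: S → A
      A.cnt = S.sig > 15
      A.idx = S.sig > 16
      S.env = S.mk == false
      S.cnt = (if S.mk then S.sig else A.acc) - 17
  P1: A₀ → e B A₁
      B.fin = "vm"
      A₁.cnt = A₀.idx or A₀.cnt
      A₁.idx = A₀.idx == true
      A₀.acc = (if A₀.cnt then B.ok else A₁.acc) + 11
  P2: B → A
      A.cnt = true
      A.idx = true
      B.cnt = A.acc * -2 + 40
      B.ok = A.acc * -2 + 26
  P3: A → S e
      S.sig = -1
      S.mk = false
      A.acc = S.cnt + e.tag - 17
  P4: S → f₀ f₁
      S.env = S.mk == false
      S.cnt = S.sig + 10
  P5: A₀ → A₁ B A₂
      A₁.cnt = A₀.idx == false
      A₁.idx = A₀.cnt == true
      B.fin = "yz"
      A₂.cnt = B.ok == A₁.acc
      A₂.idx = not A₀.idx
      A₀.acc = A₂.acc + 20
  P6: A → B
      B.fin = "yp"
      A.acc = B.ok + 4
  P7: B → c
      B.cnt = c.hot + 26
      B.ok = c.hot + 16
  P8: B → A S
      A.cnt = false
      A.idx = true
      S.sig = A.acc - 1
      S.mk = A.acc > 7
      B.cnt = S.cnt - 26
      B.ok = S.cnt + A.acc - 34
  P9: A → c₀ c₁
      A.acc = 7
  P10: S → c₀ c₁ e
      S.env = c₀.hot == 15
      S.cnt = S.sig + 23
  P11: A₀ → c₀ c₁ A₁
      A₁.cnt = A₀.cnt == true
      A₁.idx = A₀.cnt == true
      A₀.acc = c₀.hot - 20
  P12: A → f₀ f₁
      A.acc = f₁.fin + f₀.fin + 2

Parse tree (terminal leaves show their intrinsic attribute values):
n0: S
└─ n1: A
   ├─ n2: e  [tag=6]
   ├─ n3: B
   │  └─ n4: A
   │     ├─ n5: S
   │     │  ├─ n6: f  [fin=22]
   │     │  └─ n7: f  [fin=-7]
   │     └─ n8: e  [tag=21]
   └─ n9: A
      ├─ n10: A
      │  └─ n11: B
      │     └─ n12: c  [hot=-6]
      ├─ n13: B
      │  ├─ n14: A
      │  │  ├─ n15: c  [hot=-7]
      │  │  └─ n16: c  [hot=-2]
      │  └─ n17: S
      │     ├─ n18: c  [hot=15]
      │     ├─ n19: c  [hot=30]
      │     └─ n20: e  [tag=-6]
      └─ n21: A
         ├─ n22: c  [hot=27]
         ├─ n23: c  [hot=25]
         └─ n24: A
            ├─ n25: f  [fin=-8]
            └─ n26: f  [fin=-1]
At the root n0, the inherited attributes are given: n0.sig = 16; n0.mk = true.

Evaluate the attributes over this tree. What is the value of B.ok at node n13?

2

1. n0.sig = 16  [given at root]
2. n0.mk = true  [given at root]
3. n1.cnt = true  [S.sig > 15]
4. n1.idx = false  [S.sig > 16]
5. n2.tag = 6  [terminal]
6. n3.fin = "vm"  ["vm"]
7. n4.cnt = true  [true]
8. n4.idx = true  [true]
9. n5.sig = -1  [-1]
10. n5.mk = false  [false]
11. n6.fin = 22  [terminal]
12. n7.fin = -7  [terminal]
13. n5.env = true  [S.mk == false]
14. n5.cnt = 9  [S.sig + 10]
15. n8.tag = 21  [terminal]
16. n4.acc = 13  [S.cnt + e.tag - 17]
17. n3.cnt = 14  [A.acc * -2 + 40]
18. n3.ok = 0  [A.acc * -2 + 26]
19. n9.cnt = true  [A₀.idx or A₀.cnt]
20. n9.idx = false  [A₀.idx == true]
21. n10.cnt = true  [A₀.idx == false]
22. n10.idx = true  [A₀.cnt == true]
23. n11.fin = "yp"  ["yp"]
24. n12.hot = -6  [terminal]
25. n11.cnt = 20  [c.hot + 26]
26. n11.ok = 10  [c.hot + 16]
27. n10.acc = 14  [B.ok + 4]
28. n13.fin = "yz"  ["yz"]
29. n14.cnt = false  [false]
30. n14.idx = true  [true]
31. n15.hot = -7  [terminal]
32. n16.hot = -2  [terminal]
33. n14.acc = 7  [7]
34. n17.sig = 6  [A.acc - 1]
35. n17.mk = false  [A.acc > 7]
36. n18.hot = 15  [terminal]
37. n19.hot = 30  [terminal]
38. n20.tag = -6  [terminal]
39. n17.env = true  [c₀.hot == 15]
40. n17.cnt = 29  [S.sig + 23]
41. n13.cnt = 3  [S.cnt - 26]
42. n13.ok = 2  [S.cnt + A.acc - 34]
43. n21.cnt = false  [B.ok == A₁.acc]
44. n21.idx = true  [not A₀.idx]
45. n22.hot = 27  [terminal]
46. n23.hot = 25  [terminal]
47. n24.cnt = false  [A₀.cnt == true]
48. n24.idx = false  [A₀.cnt == true]
49. n25.fin = -8  [terminal]
50. n26.fin = -1  [terminal]
51. n24.acc = -7  [f₁.fin + f₀.fin + 2]
52. n21.acc = 7  [c₀.hot - 20]
53. n9.acc = 27  [A₂.acc + 20]
54. n1.acc = 11  [(if A₀.cnt then B.ok else A₁.acc) + 11]
55. n0.env = false  [S.mk == false]
56. n0.cnt = -1  [(if S.mk then S.sig else A.acc) - 17]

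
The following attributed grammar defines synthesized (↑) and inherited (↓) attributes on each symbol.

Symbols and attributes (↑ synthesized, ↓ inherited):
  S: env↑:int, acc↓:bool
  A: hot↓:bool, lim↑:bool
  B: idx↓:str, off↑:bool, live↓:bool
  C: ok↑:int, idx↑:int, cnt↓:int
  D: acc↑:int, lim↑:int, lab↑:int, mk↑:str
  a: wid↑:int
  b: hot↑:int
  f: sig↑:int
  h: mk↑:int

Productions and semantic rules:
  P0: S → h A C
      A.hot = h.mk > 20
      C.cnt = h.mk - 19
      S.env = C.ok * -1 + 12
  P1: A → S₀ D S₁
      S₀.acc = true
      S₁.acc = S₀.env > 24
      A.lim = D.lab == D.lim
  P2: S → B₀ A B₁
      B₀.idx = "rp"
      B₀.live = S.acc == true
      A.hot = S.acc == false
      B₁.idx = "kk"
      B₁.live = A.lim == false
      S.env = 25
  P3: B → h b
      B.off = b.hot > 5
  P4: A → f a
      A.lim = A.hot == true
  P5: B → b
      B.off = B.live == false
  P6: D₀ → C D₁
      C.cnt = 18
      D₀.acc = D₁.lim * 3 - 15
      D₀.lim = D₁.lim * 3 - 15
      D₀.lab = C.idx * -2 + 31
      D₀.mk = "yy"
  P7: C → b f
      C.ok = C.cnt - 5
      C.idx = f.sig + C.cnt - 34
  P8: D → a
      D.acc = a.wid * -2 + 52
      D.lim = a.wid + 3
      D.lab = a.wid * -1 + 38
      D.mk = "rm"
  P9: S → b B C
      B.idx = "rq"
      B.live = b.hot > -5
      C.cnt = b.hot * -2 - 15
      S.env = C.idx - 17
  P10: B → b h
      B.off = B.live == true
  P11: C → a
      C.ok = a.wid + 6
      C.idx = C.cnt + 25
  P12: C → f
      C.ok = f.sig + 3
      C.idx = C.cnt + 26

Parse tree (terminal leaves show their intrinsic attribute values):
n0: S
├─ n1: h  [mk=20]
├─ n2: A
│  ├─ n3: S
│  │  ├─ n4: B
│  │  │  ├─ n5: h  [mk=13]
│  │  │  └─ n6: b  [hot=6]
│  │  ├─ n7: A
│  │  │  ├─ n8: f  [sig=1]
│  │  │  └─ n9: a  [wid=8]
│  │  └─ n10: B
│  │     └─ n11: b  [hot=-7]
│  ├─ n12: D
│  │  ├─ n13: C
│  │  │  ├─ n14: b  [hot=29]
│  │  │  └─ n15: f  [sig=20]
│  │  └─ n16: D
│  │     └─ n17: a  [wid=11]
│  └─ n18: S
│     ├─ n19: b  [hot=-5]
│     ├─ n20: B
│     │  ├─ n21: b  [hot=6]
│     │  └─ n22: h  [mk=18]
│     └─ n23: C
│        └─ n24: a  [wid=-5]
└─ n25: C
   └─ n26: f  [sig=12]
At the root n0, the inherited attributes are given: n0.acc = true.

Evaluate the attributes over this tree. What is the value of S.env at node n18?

1. n0.acc = true  [given at root]
2. n1.mk = 20  [terminal]
3. n2.hot = false  [h.mk > 20]
4. n3.acc = true  [true]
5. n4.idx = "rp"  ["rp"]
6. n4.live = true  [S.acc == true]
7. n5.mk = 13  [terminal]
8. n6.hot = 6  [terminal]
9. n4.off = true  [b.hot > 5]
10. n7.hot = false  [S.acc == false]
11. n8.sig = 1  [terminal]
12. n9.wid = 8  [terminal]
13. n7.lim = false  [A.hot == true]
14. n10.idx = "kk"  ["kk"]
15. n10.live = true  [A.lim == false]
16. n11.hot = -7  [terminal]
17. n10.off = false  [B.live == false]
18. n3.env = 25  [25]
19. n13.cnt = 18  [18]
20. n14.hot = 29  [terminal]
21. n15.sig = 20  [terminal]
22. n13.ok = 13  [C.cnt - 5]
23. n13.idx = 4  [f.sig + C.cnt - 34]
24. n17.wid = 11  [terminal]
25. n16.acc = 30  [a.wid * -2 + 52]
26. n16.lim = 14  [a.wid + 3]
27. n16.lab = 27  [a.wid * -1 + 38]
28. n16.mk = "rm"  ["rm"]
29. n12.acc = 27  [D₁.lim * 3 - 15]
30. n12.lim = 27  [D₁.lim * 3 - 15]
31. n12.lab = 23  [C.idx * -2 + 31]
32. n12.mk = "yy"  ["yy"]
33. n18.acc = true  [S₀.env > 24]
34. n19.hot = -5  [terminal]
35. n20.idx = "rq"  ["rq"]
36. n20.live = false  [b.hot > -5]
37. n21.hot = 6  [terminal]
38. n22.mk = 18  [terminal]
39. n20.off = false  [B.live == true]
40. n23.cnt = -5  [b.hot * -2 - 15]
41. n24.wid = -5  [terminal]
42. n23.ok = 1  [a.wid + 6]
43. n23.idx = 20  [C.cnt + 25]
44. n18.env = 3  [C.idx - 17]
45. n2.lim = false  [D.lab == D.lim]
46. n25.cnt = 1  [h.mk - 19]
47. n26.sig = 12  [terminal]
48. n25.ok = 15  [f.sig + 3]
49. n25.idx = 27  [C.cnt + 26]
50. n0.env = -3  [C.ok * -1 + 12]

3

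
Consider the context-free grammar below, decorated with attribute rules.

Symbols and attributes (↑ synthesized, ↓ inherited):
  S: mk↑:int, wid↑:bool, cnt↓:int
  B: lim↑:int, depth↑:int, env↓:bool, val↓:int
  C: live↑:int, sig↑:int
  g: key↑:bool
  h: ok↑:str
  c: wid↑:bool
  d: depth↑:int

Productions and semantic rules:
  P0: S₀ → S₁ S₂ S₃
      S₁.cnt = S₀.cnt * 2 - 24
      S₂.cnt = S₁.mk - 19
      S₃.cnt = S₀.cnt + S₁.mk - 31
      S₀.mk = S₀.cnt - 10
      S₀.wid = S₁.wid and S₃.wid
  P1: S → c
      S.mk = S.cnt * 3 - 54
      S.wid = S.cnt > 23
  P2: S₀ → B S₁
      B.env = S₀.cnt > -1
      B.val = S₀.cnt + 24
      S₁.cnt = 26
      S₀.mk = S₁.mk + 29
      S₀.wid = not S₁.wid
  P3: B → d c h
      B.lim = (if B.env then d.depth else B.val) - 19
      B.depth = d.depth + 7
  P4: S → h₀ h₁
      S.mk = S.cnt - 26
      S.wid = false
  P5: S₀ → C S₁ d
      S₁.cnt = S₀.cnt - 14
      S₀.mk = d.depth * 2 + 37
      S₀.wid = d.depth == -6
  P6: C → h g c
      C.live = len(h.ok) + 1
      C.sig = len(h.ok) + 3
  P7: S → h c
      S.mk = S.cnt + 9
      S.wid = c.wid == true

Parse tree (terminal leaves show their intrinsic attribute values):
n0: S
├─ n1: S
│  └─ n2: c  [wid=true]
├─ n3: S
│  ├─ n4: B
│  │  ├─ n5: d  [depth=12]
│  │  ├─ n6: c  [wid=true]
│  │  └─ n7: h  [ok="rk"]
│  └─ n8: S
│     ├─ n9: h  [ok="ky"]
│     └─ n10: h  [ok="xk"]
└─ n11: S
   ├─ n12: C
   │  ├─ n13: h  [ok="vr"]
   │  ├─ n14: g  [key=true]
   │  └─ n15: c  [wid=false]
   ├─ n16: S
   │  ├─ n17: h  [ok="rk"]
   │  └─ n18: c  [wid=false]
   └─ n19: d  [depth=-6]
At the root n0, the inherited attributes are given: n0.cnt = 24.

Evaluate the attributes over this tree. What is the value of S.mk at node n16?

1. n0.cnt = 24  [given at root]
2. n1.cnt = 24  [S₀.cnt * 2 - 24]
3. n2.wid = true  [terminal]
4. n1.mk = 18  [S.cnt * 3 - 54]
5. n1.wid = true  [S.cnt > 23]
6. n3.cnt = -1  [S₁.mk - 19]
7. n4.env = false  [S₀.cnt > -1]
8. n4.val = 23  [S₀.cnt + 24]
9. n5.depth = 12  [terminal]
10. n6.wid = true  [terminal]
11. n7.ok = "rk"  [terminal]
12. n4.lim = 4  [(if B.env then d.depth else B.val) - 19]
13. n4.depth = 19  [d.depth + 7]
14. n8.cnt = 26  [26]
15. n9.ok = "ky"  [terminal]
16. n10.ok = "xk"  [terminal]
17. n8.mk = 0  [S.cnt - 26]
18. n8.wid = false  [false]
19. n3.mk = 29  [S₁.mk + 29]
20. n3.wid = true  [not S₁.wid]
21. n11.cnt = 11  [S₀.cnt + S₁.mk - 31]
22. n13.ok = "vr"  [terminal]
23. n14.key = true  [terminal]
24. n15.wid = false  [terminal]
25. n12.live = 3  [len(h.ok) + 1]
26. n12.sig = 5  [len(h.ok) + 3]
27. n16.cnt = -3  [S₀.cnt - 14]
28. n17.ok = "rk"  [terminal]
29. n18.wid = false  [terminal]
30. n16.mk = 6  [S.cnt + 9]
31. n16.wid = false  [c.wid == true]
32. n19.depth = -6  [terminal]
33. n11.mk = 25  [d.depth * 2 + 37]
34. n11.wid = true  [d.depth == -6]
35. n0.mk = 14  [S₀.cnt - 10]
36. n0.wid = true  [S₁.wid and S₃.wid]

6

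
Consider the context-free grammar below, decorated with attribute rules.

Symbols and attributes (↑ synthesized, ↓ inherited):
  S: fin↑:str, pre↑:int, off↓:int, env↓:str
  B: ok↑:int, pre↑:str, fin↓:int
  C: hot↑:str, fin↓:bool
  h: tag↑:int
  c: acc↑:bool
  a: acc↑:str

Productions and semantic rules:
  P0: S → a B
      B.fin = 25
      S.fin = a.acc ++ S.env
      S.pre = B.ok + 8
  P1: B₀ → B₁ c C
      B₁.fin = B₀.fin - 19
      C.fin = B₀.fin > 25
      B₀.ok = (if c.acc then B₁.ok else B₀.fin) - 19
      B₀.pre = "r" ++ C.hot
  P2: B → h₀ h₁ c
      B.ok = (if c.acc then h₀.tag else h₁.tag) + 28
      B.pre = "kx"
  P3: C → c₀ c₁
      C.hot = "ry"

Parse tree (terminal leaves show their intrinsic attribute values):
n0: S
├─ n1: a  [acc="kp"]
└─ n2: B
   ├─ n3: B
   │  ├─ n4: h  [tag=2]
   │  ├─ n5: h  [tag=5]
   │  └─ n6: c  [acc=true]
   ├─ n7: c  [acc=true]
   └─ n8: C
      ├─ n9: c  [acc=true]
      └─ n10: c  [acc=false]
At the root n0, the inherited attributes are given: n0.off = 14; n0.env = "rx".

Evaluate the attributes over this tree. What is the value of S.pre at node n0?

1. n0.off = 14  [given at root]
2. n0.env = "rx"  [given at root]
3. n1.acc = "kp"  [terminal]
4. n2.fin = 25  [25]
5. n3.fin = 6  [B₀.fin - 19]
6. n4.tag = 2  [terminal]
7. n5.tag = 5  [terminal]
8. n6.acc = true  [terminal]
9. n3.ok = 30  [(if c.acc then h₀.tag else h₁.tag) + 28]
10. n3.pre = "kx"  ["kx"]
11. n7.acc = true  [terminal]
12. n8.fin = false  [B₀.fin > 25]
13. n9.acc = true  [terminal]
14. n10.acc = false  [terminal]
15. n8.hot = "ry"  ["ry"]
16. n2.ok = 11  [(if c.acc then B₁.ok else B₀.fin) - 19]
17. n2.pre = "rry"  ["r" ++ C.hot]
18. n0.fin = "kprx"  [a.acc ++ S.env]
19. n0.pre = 19  [B.ok + 8]

19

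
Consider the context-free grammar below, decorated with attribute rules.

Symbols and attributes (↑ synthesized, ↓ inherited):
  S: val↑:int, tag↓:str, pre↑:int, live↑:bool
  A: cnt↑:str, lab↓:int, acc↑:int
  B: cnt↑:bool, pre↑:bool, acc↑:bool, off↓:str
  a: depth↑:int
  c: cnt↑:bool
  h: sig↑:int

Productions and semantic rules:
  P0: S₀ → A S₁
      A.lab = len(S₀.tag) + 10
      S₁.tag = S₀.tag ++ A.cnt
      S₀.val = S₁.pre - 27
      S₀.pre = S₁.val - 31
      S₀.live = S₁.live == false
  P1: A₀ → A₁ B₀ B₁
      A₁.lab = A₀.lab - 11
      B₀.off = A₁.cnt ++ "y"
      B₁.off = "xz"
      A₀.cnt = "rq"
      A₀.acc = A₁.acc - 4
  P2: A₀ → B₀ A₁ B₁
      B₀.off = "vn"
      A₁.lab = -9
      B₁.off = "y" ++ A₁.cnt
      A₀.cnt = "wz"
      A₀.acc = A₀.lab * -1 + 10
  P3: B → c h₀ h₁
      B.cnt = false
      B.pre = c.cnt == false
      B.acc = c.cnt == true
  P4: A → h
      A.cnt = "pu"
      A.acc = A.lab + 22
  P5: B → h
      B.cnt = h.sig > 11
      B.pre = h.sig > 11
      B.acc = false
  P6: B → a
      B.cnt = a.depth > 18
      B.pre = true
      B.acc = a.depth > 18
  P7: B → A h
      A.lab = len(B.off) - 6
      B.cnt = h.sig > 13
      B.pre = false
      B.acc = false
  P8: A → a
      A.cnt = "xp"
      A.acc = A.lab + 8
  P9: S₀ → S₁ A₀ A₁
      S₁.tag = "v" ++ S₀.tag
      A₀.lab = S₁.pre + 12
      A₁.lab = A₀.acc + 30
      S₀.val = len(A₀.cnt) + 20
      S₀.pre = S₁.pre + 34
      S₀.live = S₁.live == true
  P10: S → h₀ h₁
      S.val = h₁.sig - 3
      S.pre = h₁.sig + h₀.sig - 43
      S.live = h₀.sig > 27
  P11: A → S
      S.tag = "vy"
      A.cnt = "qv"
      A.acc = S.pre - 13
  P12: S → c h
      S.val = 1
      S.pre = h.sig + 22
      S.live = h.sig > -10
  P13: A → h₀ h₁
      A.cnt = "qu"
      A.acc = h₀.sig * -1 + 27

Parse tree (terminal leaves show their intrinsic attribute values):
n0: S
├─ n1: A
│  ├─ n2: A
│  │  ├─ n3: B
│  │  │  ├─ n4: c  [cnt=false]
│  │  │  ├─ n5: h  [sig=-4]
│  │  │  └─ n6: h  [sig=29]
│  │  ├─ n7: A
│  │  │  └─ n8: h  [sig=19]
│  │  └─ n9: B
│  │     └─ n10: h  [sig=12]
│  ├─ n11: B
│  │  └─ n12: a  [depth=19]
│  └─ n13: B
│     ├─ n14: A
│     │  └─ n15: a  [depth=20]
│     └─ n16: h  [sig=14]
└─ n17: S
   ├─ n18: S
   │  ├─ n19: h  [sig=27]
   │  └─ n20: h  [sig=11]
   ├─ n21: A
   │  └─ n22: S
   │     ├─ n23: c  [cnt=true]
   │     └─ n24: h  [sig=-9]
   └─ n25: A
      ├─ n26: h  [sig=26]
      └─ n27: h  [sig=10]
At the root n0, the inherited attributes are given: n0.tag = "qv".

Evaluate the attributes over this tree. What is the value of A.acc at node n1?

1. n0.tag = "qv"  [given at root]
2. n1.lab = 12  [len(S₀.tag) + 10]
3. n2.lab = 1  [A₀.lab - 11]
4. n3.off = "vn"  ["vn"]
5. n4.cnt = false  [terminal]
6. n5.sig = -4  [terminal]
7. n6.sig = 29  [terminal]
8. n3.cnt = false  [false]
9. n3.pre = true  [c.cnt == false]
10. n3.acc = false  [c.cnt == true]
11. n7.lab = -9  [-9]
12. n8.sig = 19  [terminal]
13. n7.cnt = "pu"  ["pu"]
14. n7.acc = 13  [A.lab + 22]
15. n9.off = "ypu"  ["y" ++ A₁.cnt]
16. n10.sig = 12  [terminal]
17. n9.cnt = true  [h.sig > 11]
18. n9.pre = true  [h.sig > 11]
19. n9.acc = false  [false]
20. n2.cnt = "wz"  ["wz"]
21. n2.acc = 9  [A₀.lab * -1 + 10]
22. n11.off = "wzy"  [A₁.cnt ++ "y"]
23. n12.depth = 19  [terminal]
24. n11.cnt = true  [a.depth > 18]
25. n11.pre = true  [true]
26. n11.acc = true  [a.depth > 18]
27. n13.off = "xz"  ["xz"]
28. n14.lab = -4  [len(B.off) - 6]
29. n15.depth = 20  [terminal]
30. n14.cnt = "xp"  ["xp"]
31. n14.acc = 4  [A.lab + 8]
32. n16.sig = 14  [terminal]
33. n13.cnt = true  [h.sig > 13]
34. n13.pre = false  [false]
35. n13.acc = false  [false]
36. n1.cnt = "rq"  ["rq"]
37. n1.acc = 5  [A₁.acc - 4]
38. n17.tag = "qvrq"  [S₀.tag ++ A.cnt]
39. n18.tag = "vqvrq"  ["v" ++ S₀.tag]
40. n19.sig = 27  [terminal]
41. n20.sig = 11  [terminal]
42. n18.val = 8  [h₁.sig - 3]
43. n18.pre = -5  [h₁.sig + h₀.sig - 43]
44. n18.live = false  [h₀.sig > 27]
45. n21.lab = 7  [S₁.pre + 12]
46. n22.tag = "vy"  ["vy"]
47. n23.cnt = true  [terminal]
48. n24.sig = -9  [terminal]
49. n22.val = 1  [1]
50. n22.pre = 13  [h.sig + 22]
51. n22.live = true  [h.sig > -10]
52. n21.cnt = "qv"  ["qv"]
53. n21.acc = 0  [S.pre - 13]
54. n25.lab = 30  [A₀.acc + 30]
55. n26.sig = 26  [terminal]
56. n27.sig = 10  [terminal]
57. n25.cnt = "qu"  ["qu"]
58. n25.acc = 1  [h₀.sig * -1 + 27]
59. n17.val = 22  [len(A₀.cnt) + 20]
60. n17.pre = 29  [S₁.pre + 34]
61. n17.live = false  [S₁.live == true]
62. n0.val = 2  [S₁.pre - 27]
63. n0.pre = -9  [S₁.val - 31]
64. n0.live = true  [S₁.live == false]

5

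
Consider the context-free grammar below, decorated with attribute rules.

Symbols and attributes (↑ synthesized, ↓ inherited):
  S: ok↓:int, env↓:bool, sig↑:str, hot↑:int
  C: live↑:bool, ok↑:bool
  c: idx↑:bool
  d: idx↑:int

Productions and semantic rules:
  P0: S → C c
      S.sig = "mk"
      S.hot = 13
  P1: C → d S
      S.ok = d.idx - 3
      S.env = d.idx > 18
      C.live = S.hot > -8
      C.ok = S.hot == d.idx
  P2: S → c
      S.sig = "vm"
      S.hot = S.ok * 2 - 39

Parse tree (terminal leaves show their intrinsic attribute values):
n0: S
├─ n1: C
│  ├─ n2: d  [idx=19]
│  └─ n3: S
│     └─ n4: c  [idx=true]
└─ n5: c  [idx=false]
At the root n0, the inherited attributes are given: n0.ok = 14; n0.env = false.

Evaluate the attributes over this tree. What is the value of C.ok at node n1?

false

1. n0.ok = 14  [given at root]
2. n0.env = false  [given at root]
3. n2.idx = 19  [terminal]
4. n3.ok = 16  [d.idx - 3]
5. n3.env = true  [d.idx > 18]
6. n4.idx = true  [terminal]
7. n3.sig = "vm"  ["vm"]
8. n3.hot = -7  [S.ok * 2 - 39]
9. n1.live = true  [S.hot > -8]
10. n1.ok = false  [S.hot == d.idx]
11. n5.idx = false  [terminal]
12. n0.sig = "mk"  ["mk"]
13. n0.hot = 13  [13]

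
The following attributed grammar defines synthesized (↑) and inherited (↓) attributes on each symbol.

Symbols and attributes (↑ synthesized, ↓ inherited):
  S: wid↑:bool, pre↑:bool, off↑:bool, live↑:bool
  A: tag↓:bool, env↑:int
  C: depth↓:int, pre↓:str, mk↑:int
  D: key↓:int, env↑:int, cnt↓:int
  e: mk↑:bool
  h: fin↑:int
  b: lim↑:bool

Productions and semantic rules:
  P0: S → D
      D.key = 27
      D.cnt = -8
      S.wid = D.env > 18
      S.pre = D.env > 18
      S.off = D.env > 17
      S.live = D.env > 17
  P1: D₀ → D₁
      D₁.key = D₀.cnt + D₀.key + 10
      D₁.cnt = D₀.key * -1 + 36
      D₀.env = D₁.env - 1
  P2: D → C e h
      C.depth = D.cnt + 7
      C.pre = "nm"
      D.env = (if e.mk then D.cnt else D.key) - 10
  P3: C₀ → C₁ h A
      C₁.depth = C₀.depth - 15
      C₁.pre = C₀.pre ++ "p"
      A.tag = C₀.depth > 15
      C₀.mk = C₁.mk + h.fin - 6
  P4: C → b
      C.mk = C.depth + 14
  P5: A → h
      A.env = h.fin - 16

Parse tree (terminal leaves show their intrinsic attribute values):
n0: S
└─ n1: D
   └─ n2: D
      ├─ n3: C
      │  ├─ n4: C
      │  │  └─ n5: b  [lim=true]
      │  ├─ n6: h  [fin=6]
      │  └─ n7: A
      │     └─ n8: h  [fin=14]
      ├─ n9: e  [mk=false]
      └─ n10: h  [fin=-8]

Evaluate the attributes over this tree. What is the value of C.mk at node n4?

1. n1.key = 27  [27]
2. n1.cnt = -8  [-8]
3. n2.key = 29  [D₀.cnt + D₀.key + 10]
4. n2.cnt = 9  [D₀.key * -1 + 36]
5. n3.depth = 16  [D.cnt + 7]
6. n3.pre = "nm"  ["nm"]
7. n4.depth = 1  [C₀.depth - 15]
8. n4.pre = "nmp"  [C₀.pre ++ "p"]
9. n5.lim = true  [terminal]
10. n4.mk = 15  [C.depth + 14]
11. n6.fin = 6  [terminal]
12. n7.tag = true  [C₀.depth > 15]
13. n8.fin = 14  [terminal]
14. n7.env = -2  [h.fin - 16]
15. n3.mk = 15  [C₁.mk + h.fin - 6]
16. n9.mk = false  [terminal]
17. n10.fin = -8  [terminal]
18. n2.env = 19  [(if e.mk then D.cnt else D.key) - 10]
19. n1.env = 18  [D₁.env - 1]
20. n0.wid = false  [D.env > 18]
21. n0.pre = false  [D.env > 18]
22. n0.off = true  [D.env > 17]
23. n0.live = true  [D.env > 17]

15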